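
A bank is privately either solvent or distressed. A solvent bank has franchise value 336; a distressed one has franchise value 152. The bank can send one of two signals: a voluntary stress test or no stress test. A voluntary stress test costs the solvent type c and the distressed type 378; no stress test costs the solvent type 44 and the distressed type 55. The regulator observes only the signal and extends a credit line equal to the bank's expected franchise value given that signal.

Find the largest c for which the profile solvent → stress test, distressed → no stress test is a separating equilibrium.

Under separation: stress test → solvent (pays 336); no stress test → distressed (pays 152).
Distressed: 152 − 55 = 97 ≥ 336 − 378 = -42. Holds regardless of c. ✓
Solvent: 336 − c ≥ 152 − 44, so c ≤ 336 − 108 = 228.

228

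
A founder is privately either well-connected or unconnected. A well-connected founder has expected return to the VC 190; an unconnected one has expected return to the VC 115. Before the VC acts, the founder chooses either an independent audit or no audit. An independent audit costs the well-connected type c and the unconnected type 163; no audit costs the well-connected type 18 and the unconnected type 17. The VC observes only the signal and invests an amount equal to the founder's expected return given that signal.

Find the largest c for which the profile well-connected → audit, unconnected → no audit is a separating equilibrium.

Under separation: audit → well-connected (pays 190); no audit → unconnected (pays 115).
Unconnected: 115 − 17 = 98 ≥ 190 − 163 = 27. Holds regardless of c. ✓
Well-connected: 190 − c ≥ 115 − 18, so c ≤ 190 − 97 = 93.

93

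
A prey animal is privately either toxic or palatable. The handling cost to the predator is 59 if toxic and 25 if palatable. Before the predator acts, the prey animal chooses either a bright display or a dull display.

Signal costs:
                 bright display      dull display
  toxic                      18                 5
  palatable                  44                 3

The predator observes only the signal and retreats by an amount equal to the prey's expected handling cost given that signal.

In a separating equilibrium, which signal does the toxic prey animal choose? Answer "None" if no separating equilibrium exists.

Try toxic → bright display, palatable → dull display:
  Under separation the predator infers type exactly: bright display → toxic (pays 59), dull display → palatable (pays 25).
  Toxic: bright display gives 59 − 18 = 41; dull display gives 25 − 5 = 20. No deviation. ✓
  Palatable: dull display gives 25 − 3 = 22; bright display gives 59 − 44 = 15. No deviation. ✓
Both hold — the toxic type sends bright display.

bright display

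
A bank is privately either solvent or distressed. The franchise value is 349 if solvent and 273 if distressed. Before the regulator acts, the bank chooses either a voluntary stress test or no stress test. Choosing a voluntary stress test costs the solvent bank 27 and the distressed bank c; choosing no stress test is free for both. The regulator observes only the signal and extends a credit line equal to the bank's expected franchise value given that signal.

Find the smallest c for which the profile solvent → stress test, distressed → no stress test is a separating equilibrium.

76

Under separation: stress test → solvent (pays 349); no stress test → distressed (pays 273).
Solvent: 349 − 27 = 322 ≥ 273 − 0 = 273. Holds regardless of c. ✓
Distressed: 273 − 0 ≥ 349 − c, so c ≥ 349 − 273 = 76.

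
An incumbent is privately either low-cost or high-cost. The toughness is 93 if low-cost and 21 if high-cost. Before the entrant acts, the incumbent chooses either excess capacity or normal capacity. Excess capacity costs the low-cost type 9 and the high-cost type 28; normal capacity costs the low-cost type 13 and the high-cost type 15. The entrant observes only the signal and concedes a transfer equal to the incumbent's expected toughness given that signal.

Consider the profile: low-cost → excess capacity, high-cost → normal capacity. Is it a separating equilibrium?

Under separation the entrant infers type exactly: excess capacity → low-cost (pays 93), normal capacity → high-cost (pays 21).
Low-cost: excess capacity gives 93 − 9 = 84; normal capacity gives 21 − 13 = 8. No deviation. ✓
High-cost: normal capacity gives 21 − 15 = 6; excess capacity gives 93 − 28 = 65. Would deviate. ✗

No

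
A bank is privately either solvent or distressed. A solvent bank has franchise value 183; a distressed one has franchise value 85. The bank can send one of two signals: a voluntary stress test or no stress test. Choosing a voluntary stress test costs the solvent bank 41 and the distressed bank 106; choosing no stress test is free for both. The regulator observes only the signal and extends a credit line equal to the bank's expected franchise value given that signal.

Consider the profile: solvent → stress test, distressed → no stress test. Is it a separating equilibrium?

Under separation the regulator infers type exactly: stress test → solvent (pays 183), no stress test → distressed (pays 85).
Solvent: stress test gives 183 − 41 = 142; no stress test gives 85 − 0 = 85. No deviation. ✓
Distressed: no stress test gives 85 − 0 = 85; stress test gives 183 − 106 = 77. No deviation. ✓
Neither type gains from mimicking the other.

Yes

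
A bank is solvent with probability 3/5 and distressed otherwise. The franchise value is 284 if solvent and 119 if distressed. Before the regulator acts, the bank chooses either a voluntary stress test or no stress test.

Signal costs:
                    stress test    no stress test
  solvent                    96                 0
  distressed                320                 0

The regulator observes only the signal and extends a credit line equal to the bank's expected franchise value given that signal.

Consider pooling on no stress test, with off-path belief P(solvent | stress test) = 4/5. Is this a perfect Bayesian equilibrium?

Yes

On the equilibrium path (no stress test) the regulator holds the prior 3/5 and pays 3/5·284 + 2/5·119 = 218. Off-path (stress test) belief 4/5 gives 4/5·284 + 1/5·119 = 251.
Solvent: no stress test gives 218 − 0 = 218; stress test gives 251 − 96 = 155. Stays. ✓
Distressed: no stress test gives 218 − 0 = 218; stress test gives 251 − 320 = -69. Stays. ✓
Beliefs are Bayes-consistent on-path and both types best-respond.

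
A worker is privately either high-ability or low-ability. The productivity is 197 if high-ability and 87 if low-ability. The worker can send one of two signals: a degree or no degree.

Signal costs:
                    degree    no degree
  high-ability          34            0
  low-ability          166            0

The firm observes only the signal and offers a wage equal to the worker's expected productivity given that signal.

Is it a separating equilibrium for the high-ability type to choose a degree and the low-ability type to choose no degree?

Under separation the firm infers type exactly: degree → high-ability (pays 197), no degree → low-ability (pays 87).
High-ability: degree gives 197 − 34 = 163; no degree gives 87 − 0 = 87. No deviation. ✓
Low-ability: no degree gives 87 − 0 = 87; degree gives 197 − 166 = 31. No deviation. ✓
Both incentive constraints hold.

Yes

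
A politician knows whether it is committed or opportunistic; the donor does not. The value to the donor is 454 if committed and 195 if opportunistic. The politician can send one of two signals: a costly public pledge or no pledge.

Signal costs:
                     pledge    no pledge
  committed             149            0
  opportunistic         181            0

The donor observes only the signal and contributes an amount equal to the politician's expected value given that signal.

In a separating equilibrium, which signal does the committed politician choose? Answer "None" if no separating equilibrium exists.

Try committed → pledge, opportunistic → no pledge:
  Under separation the donor infers type exactly: pledge → committed (pays 454), no pledge → opportunistic (pays 195).
  Committed: pledge gives 454 − 149 = 305; no pledge gives 195 − 0 = 195. No deviation. ✓
  Opportunistic: no pledge gives 195 − 0 = 195; pledge gives 454 − 181 = 273. Would deviate. ✗
Try committed → no pledge, opportunistic → pledge:
  Under separation the donor infers type exactly: no pledge → committed (pays 454), pledge → opportunistic (pays 195).
  Committed: no pledge gives 454 − 0 = 454; pledge gives 195 − 149 = 46. No deviation. ✓
  Opportunistic: pledge gives 195 − 181 = 14; no pledge gives 454 − 0 = 454. Would deviate. ✗
Neither assignment is incentive-compatible.

None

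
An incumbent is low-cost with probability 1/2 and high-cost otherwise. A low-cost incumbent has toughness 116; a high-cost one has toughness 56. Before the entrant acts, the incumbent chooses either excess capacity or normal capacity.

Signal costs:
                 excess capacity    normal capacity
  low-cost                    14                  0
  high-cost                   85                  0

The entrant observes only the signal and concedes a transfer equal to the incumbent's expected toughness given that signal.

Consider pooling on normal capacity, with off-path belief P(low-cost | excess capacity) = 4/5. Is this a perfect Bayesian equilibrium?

At the pooled signal (normal capacity) the entrant holds the prior 1/2 and pays 1/2·116 + 1/2·56 = 86. Off-path (excess capacity) belief 4/5 gives 4/5·116 + 1/5·56 = 104.
Low-cost: normal capacity gives 86 − 0 = 86; excess capacity gives 104 − 14 = 90. Deviates. ✗
High-cost: normal capacity gives 86 − 0 = 86; excess capacity gives 104 − 85 = 19. Stays. ✓

No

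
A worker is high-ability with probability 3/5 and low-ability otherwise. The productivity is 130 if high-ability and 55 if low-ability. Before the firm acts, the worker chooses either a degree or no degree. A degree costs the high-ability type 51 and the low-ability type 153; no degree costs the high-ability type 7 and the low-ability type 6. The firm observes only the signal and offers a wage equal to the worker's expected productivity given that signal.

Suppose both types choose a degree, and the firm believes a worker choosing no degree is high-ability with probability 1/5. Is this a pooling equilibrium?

No

On the equilibrium path (degree) the firm holds the prior 3/5 and pays 3/5·130 + 2/5·55 = 100. Off-path (no degree) belief 1/5 gives 1/5·130 + 4/5·55 = 70.
High-ability: degree gives 100 − 51 = 49; no degree gives 70 − 7 = 63. Deviates. ✗
Low-ability: degree gives 100 − 153 = -53; no degree gives 70 − 6 = 64. Deviates. ✗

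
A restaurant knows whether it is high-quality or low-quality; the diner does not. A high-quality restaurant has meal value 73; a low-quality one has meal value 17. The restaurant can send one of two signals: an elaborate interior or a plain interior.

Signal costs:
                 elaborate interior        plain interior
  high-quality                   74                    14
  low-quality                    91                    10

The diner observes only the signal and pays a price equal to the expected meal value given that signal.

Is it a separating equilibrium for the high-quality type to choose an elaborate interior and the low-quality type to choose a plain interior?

No

If types separate, elaborate interior earns payment 73 and plain interior earns 17.
High-quality: elaborate interior gives 73 − 74 = -1; plain interior gives 17 − 14 = 3. Would deviate. ✗
Low-quality: plain interior gives 17 − 10 = 7; elaborate interior gives 73 − 91 = -18. No deviation. ✓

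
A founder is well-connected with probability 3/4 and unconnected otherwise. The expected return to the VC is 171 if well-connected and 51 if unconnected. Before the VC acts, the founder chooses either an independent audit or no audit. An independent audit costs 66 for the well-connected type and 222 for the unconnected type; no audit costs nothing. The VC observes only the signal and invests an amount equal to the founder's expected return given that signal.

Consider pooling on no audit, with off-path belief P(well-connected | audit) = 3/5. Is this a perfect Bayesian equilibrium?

At the pooled signal (no audit) the VC holds the prior 3/4 and pays 3/4·171 + 1/4·51 = 141. Off-path (audit) belief 3/5 gives 3/5·171 + 2/5·51 = 123.
Well-connected: no audit gives 141 − 0 = 141; audit gives 123 − 66 = 57. Stays. ✓
Unconnected: no audit gives 141 − 0 = 141; audit gives 123 − 222 = -99. Stays. ✓

Yes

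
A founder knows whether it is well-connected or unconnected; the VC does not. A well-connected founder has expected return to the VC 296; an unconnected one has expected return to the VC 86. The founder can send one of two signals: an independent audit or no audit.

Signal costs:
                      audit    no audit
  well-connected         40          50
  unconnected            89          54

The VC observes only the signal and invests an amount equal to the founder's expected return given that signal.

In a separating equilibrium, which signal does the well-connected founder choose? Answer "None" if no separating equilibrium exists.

None

Try well-connected → audit, unconnected → no audit:
  If types separate, audit earns payment 296 and no audit earns 86.
  Well-connected: audit gives 296 − 40 = 256; no audit gives 86 − 50 = 36. No deviation. ✓
  Unconnected: no audit gives 86 − 54 = 32; audit gives 296 − 89 = 207. Would deviate. ✗
Try well-connected → no audit, unconnected → audit:
  If types separate, no audit earns payment 296 and audit earns 86.
  Well-connected: no audit gives 296 − 50 = 246; audit gives 86 − 40 = 46. No deviation. ✓
  Unconnected: audit gives 86 − 89 = -3; no audit gives 296 − 54 = 242. Would deviate. ✗
Neither assignment is incentive-compatible.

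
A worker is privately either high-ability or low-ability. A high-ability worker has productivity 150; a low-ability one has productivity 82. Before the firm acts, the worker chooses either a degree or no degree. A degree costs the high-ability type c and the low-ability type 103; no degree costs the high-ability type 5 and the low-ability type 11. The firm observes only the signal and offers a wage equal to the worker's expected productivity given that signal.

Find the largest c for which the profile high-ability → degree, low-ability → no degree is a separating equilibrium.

73

Under separation: degree → high-ability (pays 150); no degree → low-ability (pays 82).
Low-ability: 82 − 11 = 71 ≥ 150 − 103 = 47. Holds regardless of c. ✓
High-ability: 150 − c ≥ 82 − 5, so c ≤ 150 − 77 = 73.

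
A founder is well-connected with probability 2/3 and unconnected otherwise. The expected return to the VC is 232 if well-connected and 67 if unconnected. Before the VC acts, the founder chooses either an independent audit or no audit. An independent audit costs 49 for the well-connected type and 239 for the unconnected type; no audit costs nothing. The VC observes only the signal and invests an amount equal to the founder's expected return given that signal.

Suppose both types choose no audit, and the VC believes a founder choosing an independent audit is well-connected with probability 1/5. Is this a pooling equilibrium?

At the pooled signal (no audit) the VC holds the prior 2/3 and pays 2/3·232 + 1/3·67 = 177. Off-path (audit) belief 1/5 gives 1/5·232 + 4/5·67 = 100.
Well-connected: no audit gives 177 − 0 = 177; audit gives 100 − 49 = 51. Stays. ✓
Unconnected: no audit gives 177 − 0 = 177; audit gives 100 − 239 = -139. Stays. ✓

Yes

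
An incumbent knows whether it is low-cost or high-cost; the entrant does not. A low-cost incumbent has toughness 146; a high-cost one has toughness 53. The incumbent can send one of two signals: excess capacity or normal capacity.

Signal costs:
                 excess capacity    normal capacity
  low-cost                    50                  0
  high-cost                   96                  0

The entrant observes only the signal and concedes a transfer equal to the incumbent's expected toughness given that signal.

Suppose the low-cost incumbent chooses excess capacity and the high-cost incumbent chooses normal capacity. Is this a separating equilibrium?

Yes

If types separate, excess capacity earns payment 146 and normal capacity earns 53.
Low-cost: excess capacity gives 146 − 50 = 96; normal capacity gives 53 − 0 = 53. No deviation. ✓
High-cost: normal capacity gives 53 − 0 = 53; excess capacity gives 146 − 96 = 50. No deviation. ✓
Both incentive constraints hold.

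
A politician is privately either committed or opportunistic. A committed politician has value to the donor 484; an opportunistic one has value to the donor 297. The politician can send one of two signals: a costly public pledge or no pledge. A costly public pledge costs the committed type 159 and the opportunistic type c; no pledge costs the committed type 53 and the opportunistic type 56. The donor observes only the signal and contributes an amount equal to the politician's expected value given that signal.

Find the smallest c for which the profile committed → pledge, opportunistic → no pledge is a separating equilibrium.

243

Under separation: pledge → committed (pays 484); no pledge → opportunistic (pays 297).
Committed: 484 − 159 = 325 ≥ 297 − 53 = 244. Holds regardless of c. ✓
Opportunistic: 297 − 56 ≥ 484 − c, so c ≥ 484 − 241 = 243.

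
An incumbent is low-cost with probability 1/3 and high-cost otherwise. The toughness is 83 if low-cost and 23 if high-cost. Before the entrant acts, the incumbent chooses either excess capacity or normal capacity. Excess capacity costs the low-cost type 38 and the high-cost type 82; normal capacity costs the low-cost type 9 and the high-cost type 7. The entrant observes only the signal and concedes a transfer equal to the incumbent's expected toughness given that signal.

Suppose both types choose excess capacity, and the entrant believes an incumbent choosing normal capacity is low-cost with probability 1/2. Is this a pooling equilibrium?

At the pooled signal (excess capacity) the entrant holds the prior 1/3 and pays 1/3·83 + 2/3·23 = 43. Off-path (normal capacity) belief 1/2 gives 1/2·83 + 1/2·23 = 53.
Low-cost: excess capacity gives 43 − 38 = 5; normal capacity gives 53 − 9 = 44. Deviates. ✗
High-cost: excess capacity gives 43 − 82 = -39; normal capacity gives 53 − 7 = 46. Deviates. ✗

No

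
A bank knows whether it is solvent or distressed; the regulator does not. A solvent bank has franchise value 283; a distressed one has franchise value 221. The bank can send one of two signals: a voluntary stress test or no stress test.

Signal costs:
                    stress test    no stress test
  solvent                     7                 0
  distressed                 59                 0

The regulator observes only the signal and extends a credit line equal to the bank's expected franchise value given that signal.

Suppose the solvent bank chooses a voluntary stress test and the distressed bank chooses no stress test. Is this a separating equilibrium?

No

If types separate, stress test earns payment 283 and no stress test earns 221.
Solvent: stress test gives 283 − 7 = 276; no stress test gives 221 − 0 = 221. No deviation. ✓
Distressed: no stress test gives 221 − 0 = 221; stress test gives 283 − 59 = 224. Would deviate. ✗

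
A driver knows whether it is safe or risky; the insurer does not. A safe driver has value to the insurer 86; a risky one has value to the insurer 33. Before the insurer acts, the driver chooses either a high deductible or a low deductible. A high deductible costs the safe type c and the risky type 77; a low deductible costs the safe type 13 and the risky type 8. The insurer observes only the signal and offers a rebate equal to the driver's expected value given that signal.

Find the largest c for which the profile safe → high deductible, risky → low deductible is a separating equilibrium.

Under separation: high deductible → safe (pays 86); low deductible → risky (pays 33).
Risky: 33 − 8 = 25 ≥ 86 − 77 = 9. Holds regardless of c. ✓
Safe: 86 − c ≥ 33 − 13, so c ≤ 86 − 20 = 66.

66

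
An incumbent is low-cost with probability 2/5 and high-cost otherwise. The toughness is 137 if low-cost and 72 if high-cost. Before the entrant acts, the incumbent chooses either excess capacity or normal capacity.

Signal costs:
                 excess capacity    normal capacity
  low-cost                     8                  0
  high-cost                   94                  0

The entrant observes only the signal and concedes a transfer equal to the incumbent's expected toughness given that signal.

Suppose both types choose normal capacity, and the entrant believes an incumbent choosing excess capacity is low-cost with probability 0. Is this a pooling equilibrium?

Yes

At the pooled signal (normal capacity) the entrant holds the prior 2/5 and pays 2/5·137 + 3/5·72 = 98. Off-path (excess capacity) belief 0 gives 0·137 + 1·72 = 72.
Low-cost: normal capacity gives 98 − 0 = 98; excess capacity gives 72 − 8 = 64. Stays. ✓
High-cost: normal capacity gives 98 − 0 = 98; excess capacity gives 72 − 94 = -22. Stays. ✓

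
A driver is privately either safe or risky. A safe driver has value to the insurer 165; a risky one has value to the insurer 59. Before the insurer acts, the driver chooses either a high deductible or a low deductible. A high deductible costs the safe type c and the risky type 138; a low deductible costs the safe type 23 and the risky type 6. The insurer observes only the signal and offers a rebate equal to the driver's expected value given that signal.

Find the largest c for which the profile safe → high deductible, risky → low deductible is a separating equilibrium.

Under separation: high deductible → safe (pays 165); low deductible → risky (pays 59).
Risky: 59 − 6 = 53 ≥ 165 − 138 = 27. Holds regardless of c. ✓
Safe: 165 − c ≥ 59 − 23, so c ≤ 165 − 36 = 129.

129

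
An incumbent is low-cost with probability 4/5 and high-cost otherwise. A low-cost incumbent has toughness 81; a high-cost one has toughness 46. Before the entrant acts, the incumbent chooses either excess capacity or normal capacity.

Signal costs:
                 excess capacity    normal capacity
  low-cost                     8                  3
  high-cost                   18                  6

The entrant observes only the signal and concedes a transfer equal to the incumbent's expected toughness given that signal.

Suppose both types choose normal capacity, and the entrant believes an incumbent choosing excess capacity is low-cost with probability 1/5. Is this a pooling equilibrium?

On the equilibrium path (normal capacity) the entrant holds the prior 4/5 and pays 4/5·81 + 1/5·46 = 74. Off-path (excess capacity) belief 1/5 gives 1/5·81 + 4/5·46 = 53.
Low-cost: normal capacity gives 74 − 3 = 71; excess capacity gives 53 − 8 = 45. Stays. ✓
High-cost: normal capacity gives 74 − 6 = 68; excess capacity gives 53 − 18 = 35. Stays. ✓
Beliefs are Bayes-consistent on-path and both types best-respond.

Yes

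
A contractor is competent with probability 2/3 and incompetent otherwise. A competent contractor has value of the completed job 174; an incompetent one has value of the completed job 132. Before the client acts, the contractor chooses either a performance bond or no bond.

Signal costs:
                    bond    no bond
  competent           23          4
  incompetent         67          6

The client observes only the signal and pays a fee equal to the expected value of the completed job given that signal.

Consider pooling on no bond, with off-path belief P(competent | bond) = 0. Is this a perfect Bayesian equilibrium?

On the equilibrium path (no bond) the client holds the prior 2/3 and pays 2/3·174 + 1/3·132 = 160. Off-path (bond) belief 0 gives 0·174 + 1·132 = 132.
Competent: no bond gives 160 − 4 = 156; bond gives 132 − 23 = 109. Stays. ✓
Incompetent: no bond gives 160 − 6 = 154; bond gives 132 − 67 = 65. Stays. ✓
Beliefs are Bayes-consistent on-path and both types best-respond.

Yes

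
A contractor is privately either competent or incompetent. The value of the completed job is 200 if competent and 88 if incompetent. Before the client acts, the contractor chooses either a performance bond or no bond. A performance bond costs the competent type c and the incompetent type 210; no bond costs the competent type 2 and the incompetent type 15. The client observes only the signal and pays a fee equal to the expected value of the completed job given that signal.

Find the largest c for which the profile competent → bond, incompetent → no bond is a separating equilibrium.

114

Under separation: bond → competent (pays 200); no bond → incompetent (pays 88).
Incompetent: 88 − 15 = 73 ≥ 200 − 210 = -10. Holds regardless of c. ✓
Competent: 200 − c ≥ 88 − 2, so c ≤ 200 − 86 = 114.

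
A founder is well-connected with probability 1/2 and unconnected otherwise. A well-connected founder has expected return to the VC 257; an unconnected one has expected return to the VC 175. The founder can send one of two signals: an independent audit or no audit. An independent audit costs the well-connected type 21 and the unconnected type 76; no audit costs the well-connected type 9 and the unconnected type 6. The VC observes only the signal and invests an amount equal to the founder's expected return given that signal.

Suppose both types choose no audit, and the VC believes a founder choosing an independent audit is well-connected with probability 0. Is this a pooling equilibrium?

On the equilibrium path (no audit) the VC holds the prior 1/2 and pays 1/2·257 + 1/2·175 = 216. Off-path (audit) belief 0 gives 0·257 + 1·175 = 175.
Well-connected: no audit gives 216 − 9 = 207; audit gives 175 − 21 = 154. Stays. ✓
Unconnected: no audit gives 216 − 6 = 210; audit gives 175 − 76 = 99. Stays. ✓
Beliefs are Bayes-consistent on-path and both types best-respond.

Yes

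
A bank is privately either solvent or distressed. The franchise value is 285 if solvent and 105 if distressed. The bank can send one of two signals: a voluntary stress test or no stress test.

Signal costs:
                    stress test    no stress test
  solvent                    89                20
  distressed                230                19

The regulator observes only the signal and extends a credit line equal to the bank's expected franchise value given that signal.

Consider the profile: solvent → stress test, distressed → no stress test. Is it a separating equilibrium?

If types separate, stress test earns payment 285 and no stress test earns 105.
Solvent: stress test gives 285 − 89 = 196; no stress test gives 105 − 20 = 85. No deviation. ✓
Distressed: no stress test gives 105 − 19 = 86; stress test gives 285 − 230 = 55. No deviation. ✓
Neither type gains from mimicking the other.

Yes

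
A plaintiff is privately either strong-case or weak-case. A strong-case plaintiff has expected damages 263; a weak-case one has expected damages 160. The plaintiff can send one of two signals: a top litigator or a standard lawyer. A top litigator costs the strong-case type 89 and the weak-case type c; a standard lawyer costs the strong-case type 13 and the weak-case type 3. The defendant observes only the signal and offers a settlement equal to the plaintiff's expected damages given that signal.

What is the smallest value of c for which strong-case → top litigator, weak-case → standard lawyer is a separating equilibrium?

Under separation: top litigator → strong-case (pays 263); standard lawyer → weak-case (pays 160).
Strong-case: 263 − 89 = 174 ≥ 160 − 13 = 147. Holds regardless of c. ✓
Weak-case: 160 − 3 ≥ 263 − c, so c ≥ 263 − 157 = 106.

106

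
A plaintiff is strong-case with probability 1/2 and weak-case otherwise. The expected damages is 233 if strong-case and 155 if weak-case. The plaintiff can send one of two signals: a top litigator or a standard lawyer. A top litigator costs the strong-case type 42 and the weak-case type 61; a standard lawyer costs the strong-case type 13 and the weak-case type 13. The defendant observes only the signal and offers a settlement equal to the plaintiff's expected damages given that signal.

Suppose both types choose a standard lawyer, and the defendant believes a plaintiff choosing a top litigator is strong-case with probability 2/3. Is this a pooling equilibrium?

At the pooled signal (standard lawyer) the defendant holds the prior 1/2 and pays 1/2·233 + 1/2·155 = 194. Off-path (top litigator) belief 2/3 gives 2/3·233 + 1/3·155 = 207.
Strong-case: standard lawyer gives 194 − 13 = 181; top litigator gives 207 − 42 = 165. Stays. ✓
Weak-case: standard lawyer gives 194 − 13 = 181; top litigator gives 207 − 61 = 146. Stays. ✓

Yes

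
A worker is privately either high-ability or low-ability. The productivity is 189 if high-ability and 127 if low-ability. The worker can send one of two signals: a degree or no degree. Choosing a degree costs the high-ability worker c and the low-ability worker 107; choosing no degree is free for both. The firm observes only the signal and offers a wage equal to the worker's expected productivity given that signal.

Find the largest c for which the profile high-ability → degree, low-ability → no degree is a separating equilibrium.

Under separation: degree → high-ability (pays 189); no degree → low-ability (pays 127).
Low-ability: 127 − 0 = 127 ≥ 189 − 107 = 82. Holds regardless of c. ✓
High-ability: 189 − c ≥ 127 − 0, so c ≤ 189 − 127 = 62.

62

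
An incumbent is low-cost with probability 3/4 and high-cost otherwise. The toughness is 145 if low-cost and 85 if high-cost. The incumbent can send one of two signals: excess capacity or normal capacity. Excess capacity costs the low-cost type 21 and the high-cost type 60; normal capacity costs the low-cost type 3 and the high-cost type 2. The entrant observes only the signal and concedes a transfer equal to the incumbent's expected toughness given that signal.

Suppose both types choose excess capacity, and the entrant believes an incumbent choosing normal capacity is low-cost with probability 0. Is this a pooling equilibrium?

No

At the pooled signal (excess capacity) the entrant holds the prior 3/4 and pays 3/4·145 + 1/4·85 = 130. Off-path (normal capacity) belief 0 gives 0·145 + 1·85 = 85.
Low-cost: excess capacity gives 130 − 21 = 109; normal capacity gives 85 − 3 = 82. Stays. ✓
High-cost: excess capacity gives 130 − 60 = 70; normal capacity gives 85 − 2 = 83. Deviates. ✗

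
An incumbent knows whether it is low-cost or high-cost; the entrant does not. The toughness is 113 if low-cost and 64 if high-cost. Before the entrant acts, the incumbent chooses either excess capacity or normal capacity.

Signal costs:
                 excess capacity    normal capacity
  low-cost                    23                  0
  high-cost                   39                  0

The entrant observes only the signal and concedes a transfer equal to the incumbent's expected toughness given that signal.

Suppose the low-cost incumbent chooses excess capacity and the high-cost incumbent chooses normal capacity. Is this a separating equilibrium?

Under separation the entrant infers type exactly: excess capacity → low-cost (pays 113), normal capacity → high-cost (pays 64).
Low-cost: excess capacity gives 113 − 23 = 90; normal capacity gives 64 − 0 = 64. No deviation. ✓
High-cost: normal capacity gives 64 − 0 = 64; excess capacity gives 113 − 39 = 74. Would deviate. ✗

No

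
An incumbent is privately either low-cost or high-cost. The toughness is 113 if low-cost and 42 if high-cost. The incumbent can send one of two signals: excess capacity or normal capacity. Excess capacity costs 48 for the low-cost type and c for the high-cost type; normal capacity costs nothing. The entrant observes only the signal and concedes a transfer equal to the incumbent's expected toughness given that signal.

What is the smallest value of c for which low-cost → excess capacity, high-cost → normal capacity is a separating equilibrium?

Under separation: excess capacity → low-cost (pays 113); normal capacity → high-cost (pays 42).
Low-cost: 113 − 48 = 65 ≥ 42 − 0 = 42. Holds regardless of c. ✓
High-cost: 42 − 0 ≥ 113 − c, so c ≥ 113 − 42 = 71.

71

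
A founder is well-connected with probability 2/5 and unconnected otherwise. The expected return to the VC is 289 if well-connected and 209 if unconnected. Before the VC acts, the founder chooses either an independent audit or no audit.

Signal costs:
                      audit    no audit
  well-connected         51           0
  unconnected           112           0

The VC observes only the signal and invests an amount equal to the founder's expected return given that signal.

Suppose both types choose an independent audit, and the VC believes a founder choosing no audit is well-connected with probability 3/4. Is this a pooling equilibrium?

No

On the equilibrium path (audit) the VC holds the prior 2/5 and pays 2/5·289 + 3/5·209 = 241. Off-path (no audit) belief 3/4 gives 3/4·289 + 1/4·209 = 269.
Well-connected: audit gives 241 − 51 = 190; no audit gives 269 − 0 = 269. Deviates. ✗
Unconnected: audit gives 241 − 112 = 129; no audit gives 269 − 0 = 269. Deviates. ✗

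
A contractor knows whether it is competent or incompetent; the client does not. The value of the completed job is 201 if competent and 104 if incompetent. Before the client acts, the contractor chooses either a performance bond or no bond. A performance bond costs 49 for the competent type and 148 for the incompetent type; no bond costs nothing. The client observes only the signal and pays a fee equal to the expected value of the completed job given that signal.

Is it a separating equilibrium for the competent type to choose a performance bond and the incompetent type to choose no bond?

Under separation the client infers type exactly: bond → competent (pays 201), no bond → incompetent (pays 104).
Competent: bond gives 201 − 49 = 152; no bond gives 104 − 0 = 104. No deviation. ✓
Incompetent: no bond gives 104 − 0 = 104; bond gives 201 − 148 = 53. No deviation. ✓
Neither type gains from mimicking the other.

Yes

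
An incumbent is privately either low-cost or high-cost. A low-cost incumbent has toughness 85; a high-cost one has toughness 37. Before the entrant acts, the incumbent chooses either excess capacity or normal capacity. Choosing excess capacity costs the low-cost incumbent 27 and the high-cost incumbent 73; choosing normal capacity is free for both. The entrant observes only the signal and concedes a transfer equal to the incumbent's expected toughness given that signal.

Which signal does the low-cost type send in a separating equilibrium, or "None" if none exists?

Try low-cost → excess capacity, high-cost → normal capacity:
  If types separate, excess capacity earns payment 85 and normal capacity earns 37.
  Low-cost: excess capacity gives 85 − 27 = 58; normal capacity gives 37 − 0 = 37. No deviation. ✓
  High-cost: normal capacity gives 37 − 0 = 37; excess capacity gives 85 − 73 = 12. No deviation. ✓
Both hold — the low-cost type sends excess capacity.

excess capacity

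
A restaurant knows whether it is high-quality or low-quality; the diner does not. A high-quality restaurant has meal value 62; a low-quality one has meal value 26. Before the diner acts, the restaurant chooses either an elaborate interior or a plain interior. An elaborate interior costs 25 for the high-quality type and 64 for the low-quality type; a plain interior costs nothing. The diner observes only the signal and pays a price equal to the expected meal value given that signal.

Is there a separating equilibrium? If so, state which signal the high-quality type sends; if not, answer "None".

elaborate interior

Try high-quality → elaborate interior, low-quality → plain interior:
  If types separate, elaborate interior earns payment 62 and plain interior earns 26.
  High-quality: elaborate interior gives 62 − 25 = 37; plain interior gives 26 − 0 = 26. No deviation. ✓
  Low-quality: plain interior gives 26 − 0 = 26; elaborate interior gives 62 − 64 = -2. No deviation. ✓
Both hold — the high-quality type sends elaborate interior.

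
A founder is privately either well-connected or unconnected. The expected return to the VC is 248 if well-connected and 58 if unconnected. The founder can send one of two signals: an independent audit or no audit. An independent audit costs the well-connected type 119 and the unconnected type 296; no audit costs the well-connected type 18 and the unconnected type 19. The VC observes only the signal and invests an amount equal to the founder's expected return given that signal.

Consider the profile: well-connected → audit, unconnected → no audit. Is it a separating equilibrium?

Under separation the VC infers type exactly: audit → well-connected (pays 248), no audit → unconnected (pays 58).
Well-connected: audit gives 248 − 119 = 129; no audit gives 58 − 18 = 40. No deviation. ✓
Unconnected: no audit gives 58 − 19 = 39; audit gives 248 − 296 = -48. No deviation. ✓
Neither type gains from mimicking the other.

Yes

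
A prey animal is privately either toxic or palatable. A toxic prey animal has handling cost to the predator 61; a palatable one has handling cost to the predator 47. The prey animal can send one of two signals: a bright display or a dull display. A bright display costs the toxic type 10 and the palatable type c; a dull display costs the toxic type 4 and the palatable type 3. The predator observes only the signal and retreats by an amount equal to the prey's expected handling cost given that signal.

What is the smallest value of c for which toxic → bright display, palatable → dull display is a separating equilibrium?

Under separation: bright display → toxic (pays 61); dull display → palatable (pays 47).
Toxic: 61 − 10 = 51 ≥ 47 − 4 = 43. Holds regardless of c. ✓
Palatable: 47 − 3 ≥ 61 − c, so c ≥ 61 − 44 = 17.

17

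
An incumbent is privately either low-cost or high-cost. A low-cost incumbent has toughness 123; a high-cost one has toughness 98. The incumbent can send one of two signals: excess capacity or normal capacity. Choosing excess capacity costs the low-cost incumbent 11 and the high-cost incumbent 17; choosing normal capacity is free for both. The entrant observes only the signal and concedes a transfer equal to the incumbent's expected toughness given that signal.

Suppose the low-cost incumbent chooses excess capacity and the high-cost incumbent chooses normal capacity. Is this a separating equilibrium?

If types separate, excess capacity earns payment 123 and normal capacity earns 98.
Low-cost: excess capacity gives 123 − 11 = 112; normal capacity gives 98 − 0 = 98. No deviation. ✓
High-cost: normal capacity gives 98 − 0 = 98; excess capacity gives 123 − 17 = 106. Would deviate. ✗

No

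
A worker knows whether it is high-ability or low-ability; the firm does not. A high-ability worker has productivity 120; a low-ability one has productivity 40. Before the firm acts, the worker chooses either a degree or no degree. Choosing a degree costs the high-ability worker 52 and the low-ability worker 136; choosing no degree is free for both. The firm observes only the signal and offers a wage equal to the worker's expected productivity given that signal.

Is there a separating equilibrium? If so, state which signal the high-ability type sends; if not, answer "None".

Try high-ability → degree, low-ability → no degree:
  Under separation the firm infers type exactly: degree → high-ability (pays 120), no degree → low-ability (pays 40).
  High-ability: degree gives 120 − 52 = 68; no degree gives 40 − 0 = 40. No deviation. ✓
  Low-ability: no degree gives 40 − 0 = 40; degree gives 120 − 136 = -16. No deviation. ✓
Both hold — the high-ability type sends degree.

degree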